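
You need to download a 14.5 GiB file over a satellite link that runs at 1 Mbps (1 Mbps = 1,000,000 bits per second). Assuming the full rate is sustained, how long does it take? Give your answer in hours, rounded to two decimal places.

14.5 GiB = 15,569,256,448 bytes = 124,554,051,584 bits
1 Mbps = 1,000,000 bits/s
time = 124,554,051,584 / 1,000,000 = 124,554.0516 s
124,554.0516 s / 3600 = 34.60 hours

34.60 hours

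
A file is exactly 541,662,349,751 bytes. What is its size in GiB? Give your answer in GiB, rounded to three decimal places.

541,662,349,751 bytes given.
1 GiB = 1,073,741,824 bytes
541,662,349,751 / 1,073,741,824 = 504.462 GiB

504.462 GiB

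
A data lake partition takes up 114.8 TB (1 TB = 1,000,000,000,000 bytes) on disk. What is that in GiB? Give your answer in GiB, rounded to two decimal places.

106,915.83 GiB

114.8 TB = 114.8 × 10^12 bytes = 114,800,000,000,000 bytes
1 GiB = 2^30 bytes = 1,073,741,824 bytes
114,800,000,000,000 / 1,073,741,824 = 106,915.83 GiB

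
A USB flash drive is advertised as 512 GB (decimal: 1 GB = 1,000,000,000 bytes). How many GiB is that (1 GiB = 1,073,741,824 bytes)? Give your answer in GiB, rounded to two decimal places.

476.84 GiB

512 GB = 512 × 10^9 bytes = 512,000,000,000 bytes
1 GiB = 2^30 bytes = 1,073,741,824 bytes
512,000,000,000 / 1,073,741,824 = 476.84 GiB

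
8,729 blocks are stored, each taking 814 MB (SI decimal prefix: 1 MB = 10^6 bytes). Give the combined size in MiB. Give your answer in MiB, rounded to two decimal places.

6,776,243.21 MiB

Total = 8,729 × 814 MB = 7,105,406 MB
= 7,105,406 × 1,000,000 bytes = 7,105,406,000,000 bytes
1 MiB = 1,048,576 bytes
7,105,406,000,000 / 1,048,576 = 6,776,243.21 MiB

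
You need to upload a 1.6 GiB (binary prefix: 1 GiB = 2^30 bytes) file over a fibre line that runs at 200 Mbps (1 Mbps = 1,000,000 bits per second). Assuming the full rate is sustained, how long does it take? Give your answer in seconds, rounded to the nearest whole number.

69 seconds

1.6 GiB = 1,717,986,918.4 bytes = 13,743,895,347.2 bits
200 Mbps = 200,000,000 bits/s
time = 13,743,895,347.2 / 200,000,000 = 69 s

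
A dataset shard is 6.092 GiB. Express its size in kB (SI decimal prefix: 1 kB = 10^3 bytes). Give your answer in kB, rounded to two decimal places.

6.092 GiB = 6.092 × 2^30 bytes = 6,541,235,191.808 bytes
1 kB = 1,000 bytes
6,541,235,191.808 / 1,000 = 6,541,235.19 kB

6,541,235.19 kB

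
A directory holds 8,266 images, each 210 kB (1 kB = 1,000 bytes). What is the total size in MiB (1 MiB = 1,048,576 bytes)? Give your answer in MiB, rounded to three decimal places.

Total = 8,266 × 210 kB = 1,735,860 kB
= 1,735,860 × 1,000 bytes = 1,735,860,000 bytes
1 MiB = 1,048,576 bytes
1,735,860,000 / 1,048,576 = 1,655.445 MiB

1,655.445 MiB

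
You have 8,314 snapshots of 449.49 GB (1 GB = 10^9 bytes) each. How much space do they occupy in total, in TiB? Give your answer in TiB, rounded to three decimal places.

3,398.836 TiB

Total = 8,314 × 449.49 GB = 3737059.86 GB
= 3737059.86 × 1,000,000,000 bytes = 3,737,059,860,000,000 bytes
1 TiB = 1,099,511,627,776 bytes
3,737,059,860,000,000 / 1,099,511,627,776 = 3,398.836 TiB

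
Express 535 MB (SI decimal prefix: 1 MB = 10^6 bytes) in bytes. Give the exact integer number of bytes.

535 × 1,000,000 = 535,000,000 bytes  (1 MB = 10^6 bytes)

535,000,000 bytes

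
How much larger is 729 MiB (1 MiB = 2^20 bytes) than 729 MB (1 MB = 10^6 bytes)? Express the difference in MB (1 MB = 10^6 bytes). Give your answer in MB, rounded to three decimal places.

35.412 MB

729 MiB = 729 × 1,048,576 = 764,411,904 bytes
729 MB = 729 × 1,000,000 = 729,000,000 bytes
difference = 35,411,904 bytes
35,411,904 / 1,000,000 = 35.412 MB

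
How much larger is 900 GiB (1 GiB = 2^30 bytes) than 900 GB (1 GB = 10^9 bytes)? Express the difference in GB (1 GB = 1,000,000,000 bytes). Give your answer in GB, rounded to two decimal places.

900 GiB = 900 × 1,073,741,824 = 966,367,641,600 bytes
900 GB = 900 × 1,000,000,000 = 900,000,000,000 bytes
difference = 66,367,641,600 bytes
66,367,641,600 / 1,000,000,000 = 66.37 GB

66.37 GB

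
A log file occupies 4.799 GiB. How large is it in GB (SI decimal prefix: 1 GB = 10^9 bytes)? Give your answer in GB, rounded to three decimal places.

4.799 GiB × 1,073,741,824 bytes/GiB = 5,152,887,013.376 bytes
1 GB = 10^9 bytes = 1,000,000,000 bytes
5,152,887,013.376 / 1,000,000,000 = 5.153 GB

5.153 GB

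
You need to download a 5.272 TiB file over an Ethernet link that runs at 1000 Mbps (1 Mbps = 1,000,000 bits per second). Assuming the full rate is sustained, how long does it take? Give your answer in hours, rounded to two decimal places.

5.272 TiB = 5,796,625,301,635.072 bytes = 46,373,002,413,080.576 bits
1000 Mbps = 1,000,000,000 bits/s
time = 46,373,002,413,080.576 / 1,000,000,000 = 46,373.0024 s
46,373.0024 s / 3600 = 12.88 hours

12.88 hours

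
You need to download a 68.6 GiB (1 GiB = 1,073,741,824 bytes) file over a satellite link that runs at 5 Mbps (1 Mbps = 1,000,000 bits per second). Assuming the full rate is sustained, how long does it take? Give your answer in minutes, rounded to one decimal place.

68.6 GiB = 73,658,689,126.4 bytes = 589,269,513,011.2 bits
5 Mbps = 5,000,000 bits/s
time = 589,269,513,011.2 / 5,000,000 = 117,853.90 s
117,853.90 s / 60 = 1,964.2 minutes

1,964.2 minutes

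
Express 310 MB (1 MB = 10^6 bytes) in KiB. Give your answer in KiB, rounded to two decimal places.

310 MB × 1,000,000 bytes/MB = 310,000,000 bytes
1 KiB = 2^10 bytes = 1,024 bytes
310,000,000 / 1,024 = 302,734.38 KiB

302,734.38 KiB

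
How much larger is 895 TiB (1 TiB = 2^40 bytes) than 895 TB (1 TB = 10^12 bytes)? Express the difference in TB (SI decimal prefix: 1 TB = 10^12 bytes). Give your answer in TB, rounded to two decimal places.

89.06 TB

895 TiB = 895 × 1,099,511,627,776 = 984,062,906,859,520 bytes
895 TB = 895 × 1,000,000,000,000 = 895,000,000,000,000 bytes
difference = 89,062,906,859,520 bytes
89,062,906,859,520 / 1,000,000,000,000 = 89.06 TB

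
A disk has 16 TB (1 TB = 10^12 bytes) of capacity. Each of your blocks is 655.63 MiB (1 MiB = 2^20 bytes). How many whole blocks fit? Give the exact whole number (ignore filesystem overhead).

Capacity: 16 TB = 16,000,000,000,000 bytes
Per item: 655.63 MiB = 687,477,882.88 bytes
⌊16,000,000,000,000 / 687,477,882.88⌋ = 23,273

23,273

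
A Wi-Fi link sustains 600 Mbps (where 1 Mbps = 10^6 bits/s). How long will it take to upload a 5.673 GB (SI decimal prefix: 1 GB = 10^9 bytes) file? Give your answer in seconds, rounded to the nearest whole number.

76 seconds

5.673 GB = 5,673,000,000 bytes = 45,384,000,000 bits
600 Mbps = 600,000,000 bits/s
time = 45,384,000,000 / 600,000,000 = 76 s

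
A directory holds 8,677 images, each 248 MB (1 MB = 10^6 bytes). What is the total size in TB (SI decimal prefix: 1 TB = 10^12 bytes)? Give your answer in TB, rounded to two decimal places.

2.15 TB

Total = 8,677 × 248 MB = 2,151,896 MB
= 2,151,896 × 1,000,000 bytes = 2,151,896,000,000 bytes
1 TB = 1,000,000,000,000 bytes
2,151,896,000,000 / 1,000,000,000,000 = 2.15 TB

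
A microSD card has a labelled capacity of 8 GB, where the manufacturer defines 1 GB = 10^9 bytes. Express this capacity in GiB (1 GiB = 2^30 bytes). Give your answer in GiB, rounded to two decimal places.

8 GB = 8 × 10^9 bytes = 8,000,000,000 bytes
1 GiB = 2^30 bytes = 1,073,741,824 bytes
8,000,000,000 / 1,073,741,824 = 7.45 GiB

7.45 GiB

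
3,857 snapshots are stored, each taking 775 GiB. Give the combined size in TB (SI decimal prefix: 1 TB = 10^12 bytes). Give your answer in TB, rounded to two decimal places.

3,209.60 TB

Total = 3,857 × 775 GiB = 2,989,175 GiB
= 2,989,175 × 1,073,741,824 bytes = 3,209,602,216,755,200 bytes
1 TB = 1,000,000,000,000 bytes
3,209,602,216,755,200 / 1,000,000,000,000 = 3,209.60 TB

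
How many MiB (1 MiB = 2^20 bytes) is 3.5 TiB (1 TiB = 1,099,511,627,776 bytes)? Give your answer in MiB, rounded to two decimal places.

3.5 TiB = 3.5 × 2^40 bytes = 3,848,290,697,216 bytes
1 MiB = 2^20 bytes = 1,048,576 bytes
3,848,290,697,216 / 1,048,576 = 3,670,016.00 MiB

3,670,016.00 MiB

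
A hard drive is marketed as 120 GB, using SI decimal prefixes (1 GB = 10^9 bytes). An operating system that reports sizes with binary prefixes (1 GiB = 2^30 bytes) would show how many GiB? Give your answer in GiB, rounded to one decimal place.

111.8 GiB

120 GB = 120 × 10^9 bytes = 120,000,000,000 bytes
1 GiB = 1,073,741,824 bytes
120,000,000,000 / 1,073,741,824 = 111.8 GiB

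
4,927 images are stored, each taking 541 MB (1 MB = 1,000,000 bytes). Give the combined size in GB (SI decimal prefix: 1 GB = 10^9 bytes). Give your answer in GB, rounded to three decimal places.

2,665.507 GB

Total = 4,927 × 541 MB = 2,665,507 MB
= 2,665,507 × 1,000,000 bytes = 2,665,507,000,000 bytes
1 GB = 1,000,000,000 bytes
2,665,507,000,000 / 1,000,000,000 = 2,665.507 GB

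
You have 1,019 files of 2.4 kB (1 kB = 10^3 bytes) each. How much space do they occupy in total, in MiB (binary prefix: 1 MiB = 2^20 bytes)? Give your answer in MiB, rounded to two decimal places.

Total = 1,019 × 2.4 kB = 2445.6 kB
= 2445.6 × 1,000 bytes = 2,445,600 bytes
1 MiB = 1,048,576 bytes
2,445,600 / 1,048,576 = 2.33 MiB

2.33 MiB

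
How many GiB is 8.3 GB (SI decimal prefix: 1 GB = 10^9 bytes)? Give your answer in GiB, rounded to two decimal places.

7.73 GiB

8.3 GB × 1,000,000,000 bytes/GB = 8,300,000,000 bytes
1 GiB = 2^30 bytes = 1,073,741,824 bytes
8,300,000,000 / 1,073,741,824 = 7.73 GiB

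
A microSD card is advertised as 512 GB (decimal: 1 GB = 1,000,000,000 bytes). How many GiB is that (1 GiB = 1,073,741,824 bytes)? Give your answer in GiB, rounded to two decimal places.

512 GB × 1,000,000,000 bytes/GB = 512,000,000,000 bytes
1 GiB = 1,073,741,824 bytes
512,000,000,000 / 1,073,741,824 = 476.84 GiB

476.84 GiB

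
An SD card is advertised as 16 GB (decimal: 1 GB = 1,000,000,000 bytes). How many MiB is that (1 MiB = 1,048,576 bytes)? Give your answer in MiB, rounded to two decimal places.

16 GB × 1,000,000,000 bytes/GB = 16,000,000,000 bytes
1 MiB = 1,048,576 bytes
16,000,000,000 / 1,048,576 = 15,258.79 MiB

15,258.79 MiB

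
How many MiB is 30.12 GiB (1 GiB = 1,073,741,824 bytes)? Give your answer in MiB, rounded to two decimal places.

30.12 GiB = 30.12 × 2^30 bytes = 32,341,103,738.88 bytes
1 MiB = 1,048,576 bytes
32,341,103,738.88 / 1,048,576 = 30,842.88 MiB

30,842.88 MiB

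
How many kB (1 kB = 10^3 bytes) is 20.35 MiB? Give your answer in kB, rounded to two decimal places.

20.35 MiB × 1,048,576 bytes/MiB = 21,338,521.6 bytes
1 kB = 1,000 bytes
21,338,521.6 / 1,000 = 21,338.52 kB

21,338.52 kB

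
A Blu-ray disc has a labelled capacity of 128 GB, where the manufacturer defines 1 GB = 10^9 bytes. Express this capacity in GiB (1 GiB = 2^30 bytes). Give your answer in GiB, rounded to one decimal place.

128 GB = 128 × 10^9 bytes = 128,000,000,000 bytes
1 GiB = 1,073,741,824 bytes
128,000,000,000 / 1,073,741,824 = 119.2 GiB

119.2 GiB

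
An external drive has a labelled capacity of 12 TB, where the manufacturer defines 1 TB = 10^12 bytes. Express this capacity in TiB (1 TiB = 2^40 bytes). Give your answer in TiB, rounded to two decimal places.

12 TB × 1,000,000,000,000 bytes/TB = 12,000,000,000,000 bytes
1 TiB = 2^40 bytes = 1,099,511,627,776 bytes
12,000,000,000,000 / 1,099,511,627,776 = 10.91 TiB

10.91 TiB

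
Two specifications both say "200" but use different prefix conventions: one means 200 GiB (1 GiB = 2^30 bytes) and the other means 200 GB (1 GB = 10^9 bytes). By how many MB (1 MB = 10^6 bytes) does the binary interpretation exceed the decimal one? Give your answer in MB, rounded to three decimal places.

14,748.365 MB

200 GiB = 200 × 1,073,741,824 = 214,748,364,800 bytes
200 GB = 200 × 1,000,000,000 = 200,000,000,000 bytes
difference = 14,748,364,800 bytes
14,748,364,800 / 1,000,000 = 14,748.365 MB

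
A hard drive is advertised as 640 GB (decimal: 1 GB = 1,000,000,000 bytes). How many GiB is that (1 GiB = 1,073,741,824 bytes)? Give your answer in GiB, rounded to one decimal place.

640 GB × 1,000,000,000 bytes/GB = 640,000,000,000 bytes
1 GiB = 2^30 bytes = 1,073,741,824 bytes
640,000,000,000 / 1,073,741,824 = 596.0 GiB

596.0 GiB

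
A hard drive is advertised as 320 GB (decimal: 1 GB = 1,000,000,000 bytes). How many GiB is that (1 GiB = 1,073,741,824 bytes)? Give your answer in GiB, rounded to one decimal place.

320 GB = 320 × 10^9 bytes = 320,000,000,000 bytes
1 GiB = 1,073,741,824 bytes
320,000,000,000 / 1,073,741,824 = 298.0 GiB

298.0 GiB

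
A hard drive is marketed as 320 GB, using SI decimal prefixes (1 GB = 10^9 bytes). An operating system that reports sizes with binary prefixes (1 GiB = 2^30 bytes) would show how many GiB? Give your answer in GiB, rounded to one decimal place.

320 GB × 1,000,000,000 bytes/GB = 320,000,000,000 bytes
1 GiB = 1,073,741,824 bytes
320,000,000,000 / 1,073,741,824 = 298.0 GiB

298.0 GiB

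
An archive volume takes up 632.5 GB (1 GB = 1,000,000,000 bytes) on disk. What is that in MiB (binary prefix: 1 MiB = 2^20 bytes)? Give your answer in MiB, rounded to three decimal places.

632.5 GB × 1,000,000,000 bytes/GB = 632,500,000,000 bytes
1 MiB = 2^20 bytes = 1,048,576 bytes
632,500,000,000 / 1,048,576 = 603,199.005 MiB

603,199.005 MiB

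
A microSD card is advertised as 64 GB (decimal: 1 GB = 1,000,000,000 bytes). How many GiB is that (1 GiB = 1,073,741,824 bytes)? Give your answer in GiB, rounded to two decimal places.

64 GB = 64 × 10^9 bytes = 64,000,000,000 bytes
1 GiB = 2^30 bytes = 1,073,741,824 bytes
64,000,000,000 / 1,073,741,824 = 59.60 GiB

59.60 GiB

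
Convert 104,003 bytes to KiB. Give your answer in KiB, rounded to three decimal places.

101.565 KiB

104,003 bytes given.
1 KiB = 2^10 bytes = 1,024 bytes
104,003 / 1,024 = 101.565 KiB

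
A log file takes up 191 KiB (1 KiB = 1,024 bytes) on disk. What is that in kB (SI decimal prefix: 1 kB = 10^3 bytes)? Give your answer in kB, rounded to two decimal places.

191 KiB × 1,024 bytes/KiB = 195,584 bytes
1 kB = 10^3 bytes = 1,000 bytes
195,584 / 1,000 = 195.58 kB

195.58 kB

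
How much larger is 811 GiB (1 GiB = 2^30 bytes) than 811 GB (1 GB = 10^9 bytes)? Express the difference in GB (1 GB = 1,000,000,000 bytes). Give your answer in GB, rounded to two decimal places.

59.80 GB

811 GiB = 811 × 1,073,741,824 = 870,804,619,264 bytes
811 GB = 811 × 1,000,000,000 = 811,000,000,000 bytes
difference = 59,804,619,264 bytes
59,804,619,264 / 1,000,000,000 = 59.80 GB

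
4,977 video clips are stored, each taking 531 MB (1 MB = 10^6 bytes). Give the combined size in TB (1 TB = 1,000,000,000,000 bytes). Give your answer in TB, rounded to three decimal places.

2.643 TB

Total = 4,977 × 531 MB = 2,642,787 MB
= 2,642,787 × 1,000,000 bytes = 2,642,787,000,000 bytes
1 TB = 1,000,000,000,000 bytes
2,642,787,000,000 / 1,000,000,000,000 = 2.643 TB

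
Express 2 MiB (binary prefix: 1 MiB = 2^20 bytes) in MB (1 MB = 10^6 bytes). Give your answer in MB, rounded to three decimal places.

2.097 MB

2 MiB = 2 × 2^20 bytes = 2,097,152 bytes
1 MB = 10^6 bytes = 1,000,000 bytes
2,097,152 / 1,000,000 = 2.097 MB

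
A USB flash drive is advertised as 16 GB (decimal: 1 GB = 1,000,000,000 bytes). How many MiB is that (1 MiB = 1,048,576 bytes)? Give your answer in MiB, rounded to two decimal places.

15,258.79 MiB

16 GB = 16 × 10^9 bytes = 16,000,000,000 bytes
1 MiB = 1,048,576 bytes
16,000,000,000 / 1,048,576 = 15,258.79 MiB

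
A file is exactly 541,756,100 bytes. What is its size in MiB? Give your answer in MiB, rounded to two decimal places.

541,756,100 bytes given.
1 MiB = 1,048,576 bytes
541,756,100 / 1,048,576 = 516.66 MiB

516.66 MiB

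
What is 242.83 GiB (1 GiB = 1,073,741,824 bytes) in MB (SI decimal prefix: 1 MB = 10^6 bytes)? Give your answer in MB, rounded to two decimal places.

260,736.73 MB

242.83 GiB × 1,073,741,824 bytes/GiB = 260,736,727,121.92 bytes
1 MB = 10^6 bytes = 1,000,000 bytes
260,736,727,121.92 / 1,000,000 = 260,736.73 MB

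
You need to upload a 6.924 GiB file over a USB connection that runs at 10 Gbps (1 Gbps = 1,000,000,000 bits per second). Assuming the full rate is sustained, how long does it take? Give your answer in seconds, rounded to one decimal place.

6.924 GiB = 7,434,588,389.376 bytes = 59,476,707,115.008 bits
10 Gbps = 10,000,000,000 bits/s
time = 59,476,707,115.008 / 10,000,000,000 = 5.9 s

5.9 seconds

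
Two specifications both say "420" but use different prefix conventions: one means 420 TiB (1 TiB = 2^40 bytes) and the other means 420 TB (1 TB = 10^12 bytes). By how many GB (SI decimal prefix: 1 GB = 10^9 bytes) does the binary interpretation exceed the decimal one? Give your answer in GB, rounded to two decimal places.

420 TiB = 420 × 1,099,511,627,776 = 461,794,883,665,920 bytes
420 TB = 420 × 1,000,000,000,000 = 420,000,000,000,000 bytes
difference = 41,794,883,665,920 bytes
41,794,883,665,920 / 1,000,000,000 = 41,794.88 GB

41,794.88 GB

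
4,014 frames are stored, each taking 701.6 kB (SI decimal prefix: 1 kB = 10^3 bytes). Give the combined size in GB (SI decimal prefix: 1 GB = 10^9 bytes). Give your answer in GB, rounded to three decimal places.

Total = 4,014 × 701.6 kB = 2816222.4 kB
= 2816222.4 × 1,000 bytes = 2,816,222,400 bytes
1 GB = 1,000,000,000 bytes
2,816,222,400 / 1,000,000,000 = 2.816 GB

2.816 GB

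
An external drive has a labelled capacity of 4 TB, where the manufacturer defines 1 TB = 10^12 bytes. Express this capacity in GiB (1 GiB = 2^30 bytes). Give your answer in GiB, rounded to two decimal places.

4 TB × 1,000,000,000,000 bytes/TB = 4,000,000,000,000 bytes
1 GiB = 1,073,741,824 bytes
4,000,000,000,000 / 1,073,741,824 = 3,725.29 GiB

3,725.29 GiB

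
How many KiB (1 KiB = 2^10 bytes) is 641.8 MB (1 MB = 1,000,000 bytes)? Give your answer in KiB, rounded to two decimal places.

641.8 MB = 641.8 × 10^6 bytes = 641,800,000 bytes
1 KiB = 2^10 bytes = 1,024 bytes
641,800,000 / 1,024 = 626,757.81 KiB

626,757.81 KiB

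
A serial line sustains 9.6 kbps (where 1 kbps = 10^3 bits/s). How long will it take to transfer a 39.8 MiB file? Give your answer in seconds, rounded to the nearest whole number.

34,778 seconds

39.8 MiB = 41,733,324.8 bytes = 333,866,598.4 bits
9.6 kbps = 9,600 bits/s
time = 333,866,598.4 / 9,600 = 34,778 s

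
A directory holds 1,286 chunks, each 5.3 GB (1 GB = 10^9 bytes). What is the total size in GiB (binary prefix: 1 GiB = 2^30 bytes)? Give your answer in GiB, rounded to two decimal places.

Total = 1,286 × 5.3 GB = 6815.8 GB
= 6815.8 × 1,000,000,000 bytes = 6,815,800,000,000 bytes
1 GiB = 1,073,741,824 bytes
6,815,800,000,000 / 1,073,741,824 = 6,347.71 GiB

6,347.71 GiB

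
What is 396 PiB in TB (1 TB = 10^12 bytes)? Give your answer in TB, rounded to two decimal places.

396 PiB = 396 × 2^50 bytes = 445,856,363,109,679,104 bytes
1 TB = 10^12 bytes = 1,000,000,000,000 bytes
445,856,363,109,679,104 / 1,000,000,000,000 = 445,856.36 TB

445,856.36 TB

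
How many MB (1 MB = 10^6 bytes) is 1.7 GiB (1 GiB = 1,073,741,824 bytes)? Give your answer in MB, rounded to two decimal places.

1,825.36 MB

1.7 GiB = 1.7 × 2^30 bytes = 1,825,361,100.8 bytes
1 MB = 10^6 bytes = 1,000,000 bytes
1,825,361,100.8 / 1,000,000 = 1,825.36 MB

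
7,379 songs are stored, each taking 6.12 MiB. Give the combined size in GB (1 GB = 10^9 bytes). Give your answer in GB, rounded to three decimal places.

Total = 7,379 × 6.12 MiB = 45159.48 MiB
= 45159.48 × 1,048,576 bytes = 47,353,146,900.48 bytes
1 GB = 1,000,000,000 bytes
47,353,146,900.48 / 1,000,000,000 = 47.353 GB

47.353 GB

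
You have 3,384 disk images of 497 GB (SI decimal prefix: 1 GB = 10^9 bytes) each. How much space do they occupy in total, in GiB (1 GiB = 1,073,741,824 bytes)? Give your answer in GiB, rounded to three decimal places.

1,566,343.009 GiB

Total = 3,384 × 497 GB = 1,681,848 GB
= 1,681,848 × 1,000,000,000 bytes = 1,681,848,000,000,000 bytes
1 GiB = 1,073,741,824 bytes
1,681,848,000,000,000 / 1,073,741,824 = 1,566,343.009 GiB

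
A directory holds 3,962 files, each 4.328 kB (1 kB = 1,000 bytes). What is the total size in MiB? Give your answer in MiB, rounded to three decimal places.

Total = 3,962 × 4.328 kB = 17147.536 kB
= 17147.536 × 1,000 bytes = 17,147,536 bytes
1 MiB = 1,048,576 bytes
17,147,536 / 1,048,576 = 16.353 MiB

16.353 MiB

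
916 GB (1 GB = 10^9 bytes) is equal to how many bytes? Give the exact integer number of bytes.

916,000,000,000 bytes

916 × 1,000,000,000 = 916,000,000,000 bytes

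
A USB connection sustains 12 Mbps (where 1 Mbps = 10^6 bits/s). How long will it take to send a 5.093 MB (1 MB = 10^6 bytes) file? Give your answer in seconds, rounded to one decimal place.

3.4 seconds

5.093 MB = 5,093,000 bytes = 40,744,000 bits
12 Mbps = 12,000,000 bits/s
time = 40,744,000 / 12,000,000 = 3.4 s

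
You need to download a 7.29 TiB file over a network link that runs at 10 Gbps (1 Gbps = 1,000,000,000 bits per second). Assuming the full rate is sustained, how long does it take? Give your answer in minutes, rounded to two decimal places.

7.29 TiB = 8,015,439,766,487.04 bytes = 64,123,518,131,896.32 bits
10 Gbps = 10,000,000,000 bits/s
time = 64,123,518,131,896.32 / 10,000,000,000 = 6,412.352 s
6,412.352 s / 60 = 106.87 minutes

106.87 minutes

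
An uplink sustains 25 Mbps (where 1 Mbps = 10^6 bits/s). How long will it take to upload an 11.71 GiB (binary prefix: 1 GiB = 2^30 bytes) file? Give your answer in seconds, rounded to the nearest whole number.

11.71 GiB = 12,573,516,759.04 bytes = 100,588,134,072.32 bits
25 Mbps = 25,000,000 bits/s
time = 100,588,134,072.32 / 25,000,000 = 4,024 s

4,024 seconds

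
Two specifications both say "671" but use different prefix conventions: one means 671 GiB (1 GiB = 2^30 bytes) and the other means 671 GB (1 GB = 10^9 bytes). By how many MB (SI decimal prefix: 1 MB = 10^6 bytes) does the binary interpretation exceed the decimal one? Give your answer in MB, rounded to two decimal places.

671 GiB = 671 × 1,073,741,824 = 720,480,763,904 bytes
671 GB = 671 × 1,000,000,000 = 671,000,000,000 bytes
difference = 49,480,763,904 bytes
49,480,763,904 / 1,000,000 = 49,480.76 MB

49,480.76 MB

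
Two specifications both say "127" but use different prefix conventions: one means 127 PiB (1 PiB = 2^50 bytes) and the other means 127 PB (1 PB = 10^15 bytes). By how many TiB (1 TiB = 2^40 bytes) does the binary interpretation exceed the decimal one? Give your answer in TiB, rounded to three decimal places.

14,542.173 TiB

127 PiB = 127 × 1,125,899,906,842,624 = 142,989,288,169,013,248 bytes
127 PB = 127 × 1,000,000,000,000,000 = 127,000,000,000,000,000 bytes
difference = 15,989,288,169,013,248 bytes
15,989,288,169,013,248 / 1,099,511,627,776 = 14,542.173 TiB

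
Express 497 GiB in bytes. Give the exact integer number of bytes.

533,649,686,528 bytes

497 × 1,073,741,824 = 533,649,686,528 bytes  (1 GiB = 2^30 bytes)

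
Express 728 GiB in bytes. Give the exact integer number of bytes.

781,684,047,872 bytes

728 × 1,073,741,824 = 781,684,047,872 bytes  (1 GiB = 2^30 bytes)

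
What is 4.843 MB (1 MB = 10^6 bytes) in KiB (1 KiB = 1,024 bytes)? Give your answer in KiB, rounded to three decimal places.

4,729.492 KiB

4.843 MB = 4.843 × 10^6 bytes = 4,843,000 bytes
1 KiB = 1,024 bytes
4,843,000 / 1,024 = 4,729.492 KiB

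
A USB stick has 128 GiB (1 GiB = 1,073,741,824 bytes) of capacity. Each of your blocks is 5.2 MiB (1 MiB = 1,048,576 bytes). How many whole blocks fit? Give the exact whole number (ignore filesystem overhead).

Capacity: 128 GiB = 137,438,953,472 bytes
Per item: 5.2 MiB = 5,452,595.2 bytes
⌊137,438,953,472 / 5,452,595.2⌋ = 25,206

25,206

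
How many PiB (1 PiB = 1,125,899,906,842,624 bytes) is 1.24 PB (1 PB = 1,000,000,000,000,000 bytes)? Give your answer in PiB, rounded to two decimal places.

1.24 PB × 1,000,000,000,000,000 bytes/PB = 1,240,000,000,000,000 bytes
1 PiB = 2^50 bytes = 1,125,899,906,842,624 bytes
1,240,000,000,000,000 / 1,125,899,906,842,624 = 1.10 PiB

1.10 PiB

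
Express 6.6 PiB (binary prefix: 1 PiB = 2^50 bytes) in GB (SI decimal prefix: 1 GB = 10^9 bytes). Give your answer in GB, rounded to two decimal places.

7,430,939.39 GB

6.6 PiB = 6.6 × 2^50 bytes = 7,430,939,385,161,318.4 bytes
1 GB = 1,000,000,000 bytes
7,430,939,385,161,318.4 / 1,000,000,000 = 7,430,939.39 GB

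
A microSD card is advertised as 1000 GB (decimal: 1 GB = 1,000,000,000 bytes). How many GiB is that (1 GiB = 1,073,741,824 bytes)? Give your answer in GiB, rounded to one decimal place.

931.3 GiB

1000 GB = 1000 × 10^9 bytes = 1,000,000,000,000 bytes
1 GiB = 1,073,741,824 bytes
1,000,000,000,000 / 1,073,741,824 = 931.3 GiB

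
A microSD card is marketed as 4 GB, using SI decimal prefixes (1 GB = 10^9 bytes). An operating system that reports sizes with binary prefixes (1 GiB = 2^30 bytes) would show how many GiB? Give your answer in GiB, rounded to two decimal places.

3.73 GiB

4 GB = 4 × 10^9 bytes = 4,000,000,000 bytes
1 GiB = 2^30 bytes = 1,073,741,824 bytes
4,000,000,000 / 1,073,741,824 = 3.73 GiB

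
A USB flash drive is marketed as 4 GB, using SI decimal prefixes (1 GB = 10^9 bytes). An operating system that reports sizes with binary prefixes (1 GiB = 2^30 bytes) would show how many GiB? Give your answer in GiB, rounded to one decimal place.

4 GB = 4 × 10^9 bytes = 4,000,000,000 bytes
1 GiB = 2^30 bytes = 1,073,741,824 bytes
4,000,000,000 / 1,073,741,824 = 3.7 GiB

3.7 GiB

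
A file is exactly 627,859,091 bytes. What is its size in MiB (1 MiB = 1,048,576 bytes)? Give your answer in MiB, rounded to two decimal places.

598.77 MiB

627,859,091 bytes given.
1 MiB = 2^20 bytes = 1,048,576 bytes
627,859,091 / 1,048,576 = 598.77 MiB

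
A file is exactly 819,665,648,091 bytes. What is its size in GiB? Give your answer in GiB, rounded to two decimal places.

763.37 GiB

819,665,648,091 bytes given.
1 GiB = 2^30 bytes = 1,073,741,824 bytes
819,665,648,091 / 1,073,741,824 = 763.37 GiB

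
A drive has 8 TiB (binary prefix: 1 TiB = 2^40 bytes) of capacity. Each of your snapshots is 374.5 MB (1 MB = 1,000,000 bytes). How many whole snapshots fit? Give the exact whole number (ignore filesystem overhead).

Capacity: 8 TiB = 8,796,093,022,208 bytes
Per item: 374.5 MB = 374,500,000 bytes
⌊8,796,093,022,208 / 374,500,000⌋ = 23,487

23,487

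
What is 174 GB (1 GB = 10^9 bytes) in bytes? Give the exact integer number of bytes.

174,000,000,000 bytes

174 × 1,000,000,000 = 174,000,000,000 bytes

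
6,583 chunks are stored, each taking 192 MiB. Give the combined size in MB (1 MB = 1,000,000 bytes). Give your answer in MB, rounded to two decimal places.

Total = 6,583 × 192 MiB = 1,263,936 MiB
= 1,263,936 × 1,048,576 bytes = 1,325,332,955,136 bytes
1 MB = 1,000,000 bytes
1,325,332,955,136 / 1,000,000 = 1,325,332.96 MB

1,325,332.96 MB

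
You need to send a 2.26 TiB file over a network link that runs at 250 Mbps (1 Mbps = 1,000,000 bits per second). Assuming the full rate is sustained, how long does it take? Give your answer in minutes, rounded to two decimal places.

2.26 TiB = 2,484,896,278,773.76 bytes = 19,879,170,230,190.08 bits
250 Mbps = 250,000,000 bits/s
time = 19,879,170,230,190.08 / 250,000,000 = 79,516.681 s
79,516.681 s / 60 = 1,325.28 minutes

1,325.28 minutes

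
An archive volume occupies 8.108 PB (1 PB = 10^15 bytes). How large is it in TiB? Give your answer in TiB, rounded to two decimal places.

7,374.18 TiB

8.108 PB = 8.108 × 10^15 bytes = 8,108,000,000,000,000 bytes
1 TiB = 1,099,511,627,776 bytes
8,108,000,000,000,000 / 1,099,511,627,776 = 7,374.18 TiB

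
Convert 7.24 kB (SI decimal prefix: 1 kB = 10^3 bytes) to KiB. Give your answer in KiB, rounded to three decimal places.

7.070 KiB

7.24 kB × 1,000 bytes/kB = 7,240 bytes
1 KiB = 2^10 bytes = 1,024 bytes
7,240 / 1,024 = 7.070 KiB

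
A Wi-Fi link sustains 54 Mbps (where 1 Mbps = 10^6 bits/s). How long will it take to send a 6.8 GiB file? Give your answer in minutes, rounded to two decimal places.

6.8 GiB = 7,301,444,403.2 bytes = 58,411,555,225.6 bits
54 Mbps = 54,000,000 bits/s
time = 58,411,555,225.6 / 54,000,000 = 1,081.695 s
1,081.695 s / 60 = 18.03 minutes

18.03 minutes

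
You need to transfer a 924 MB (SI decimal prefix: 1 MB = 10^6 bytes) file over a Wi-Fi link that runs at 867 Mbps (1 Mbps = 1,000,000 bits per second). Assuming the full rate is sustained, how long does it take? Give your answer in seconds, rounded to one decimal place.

924 MB = 924,000,000 bytes = 7,392,000,000 bits
867 Mbps = 867,000,000 bits/s
time = 7,392,000,000 / 867,000,000 = 8.5 s

8.5 seconds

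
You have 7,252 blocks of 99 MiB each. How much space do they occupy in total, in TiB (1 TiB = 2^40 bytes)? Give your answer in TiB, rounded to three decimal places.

0.685 TiB

Total = 7,252 × 99 MiB = 717,948 MiB
= 717,948 × 1,048,576 bytes = 752,823,042,048 bytes
1 TiB = 1,099,511,627,776 bytes
752,823,042,048 / 1,099,511,627,776 = 0.685 TiB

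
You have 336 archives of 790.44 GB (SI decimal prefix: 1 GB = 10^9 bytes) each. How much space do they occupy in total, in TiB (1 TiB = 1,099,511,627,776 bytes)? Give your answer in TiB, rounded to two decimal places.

241.55 TiB

Total = 336 × 790.44 GB = 265587.84 GB
= 265587.84 × 1,000,000,000 bytes = 265,587,840,000,000 bytes
1 TiB = 1,099,511,627,776 bytes
265,587,840,000,000 / 1,099,511,627,776 = 241.55 TiB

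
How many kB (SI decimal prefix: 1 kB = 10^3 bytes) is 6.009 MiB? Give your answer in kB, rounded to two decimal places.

6,300.89 kB

6.009 MiB × 1,048,576 bytes/MiB = 6,300,893.184 bytes
1 kB = 1,000 bytes
6,300,893.184 / 1,000 = 6,300.89 kB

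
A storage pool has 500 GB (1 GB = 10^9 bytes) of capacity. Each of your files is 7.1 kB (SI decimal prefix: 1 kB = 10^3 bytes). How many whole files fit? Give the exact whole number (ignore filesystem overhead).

Capacity: 500 GB = 500,000,000,000 bytes
Per item: 7.1 kB = 7,100 bytes
⌊500,000,000,000 / 7,100⌋ = 70,422,535

70,422,535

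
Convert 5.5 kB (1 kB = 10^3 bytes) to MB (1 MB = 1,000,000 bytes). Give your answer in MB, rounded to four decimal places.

5.5 kB = 5.5 × 10^3 bytes = 5,500 bytes
1 MB = 10^6 bytes = 1,000,000 bytes
5,500 / 1,000,000 = 0.0055 MB

0.0055 MB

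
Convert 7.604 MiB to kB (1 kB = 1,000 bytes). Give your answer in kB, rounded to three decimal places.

7,973.372 kB

7.604 MiB × 1,048,576 bytes/MiB = 7,973,371.904 bytes
1 kB = 1,000 bytes
7,973,371.904 / 1,000 = 7,973.372 kB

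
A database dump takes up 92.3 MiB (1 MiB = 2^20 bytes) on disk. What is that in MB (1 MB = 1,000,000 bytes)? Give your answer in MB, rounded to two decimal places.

92.3 MiB = 92.3 × 2^20 bytes = 96,783,564.8 bytes
1 MB = 10^6 bytes = 1,000,000 bytes
96,783,564.8 / 1,000,000 = 96.78 MB

96.78 MB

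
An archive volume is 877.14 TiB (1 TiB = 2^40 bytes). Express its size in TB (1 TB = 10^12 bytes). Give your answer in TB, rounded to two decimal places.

964.43 TB

877.14 TiB × 1,099,511,627,776 bytes/TiB = 964,425,629,187,440.64 bytes
1 TB = 10^12 bytes = 1,000,000,000,000 bytes
964,425,629,187,440.64 / 1,000,000,000,000 = 964.43 TB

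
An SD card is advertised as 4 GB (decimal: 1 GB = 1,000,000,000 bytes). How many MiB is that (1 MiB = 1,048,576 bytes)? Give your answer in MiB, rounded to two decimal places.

3,814.70 MiB

4 GB × 1,000,000,000 bytes/GB = 4,000,000,000 bytes
1 MiB = 1,048,576 bytes
4,000,000,000 / 1,048,576 = 3,814.70 MiB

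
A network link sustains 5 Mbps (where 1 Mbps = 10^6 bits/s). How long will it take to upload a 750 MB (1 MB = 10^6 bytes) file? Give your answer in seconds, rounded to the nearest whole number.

750 MB = 750,000,000 bytes = 6,000,000,000 bits
5 Mbps = 5,000,000 bits/s
time = 6,000,000,000 / 5,000,000 = 1,200 s

1,200 seconds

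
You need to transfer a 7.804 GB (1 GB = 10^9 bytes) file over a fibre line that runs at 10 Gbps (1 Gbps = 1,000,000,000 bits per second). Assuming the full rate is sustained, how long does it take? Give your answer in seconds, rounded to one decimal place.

7.804 GB = 7,804,000,000 bytes = 62,432,000,000 bits
10 Gbps = 10,000,000,000 bits/s
time = 62,432,000,000 / 10,000,000,000 = 6.2 s

6.2 seconds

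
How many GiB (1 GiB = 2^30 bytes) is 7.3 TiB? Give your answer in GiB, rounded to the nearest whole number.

7.3 TiB × 1,099,511,627,776 bytes/TiB = 8,026,434,882,764.8 bytes
1 GiB = 2^30 bytes = 1,073,741,824 bytes
8,026,434,882,764.8 / 1,073,741,824 = 7,475 GiB

7,475 GiB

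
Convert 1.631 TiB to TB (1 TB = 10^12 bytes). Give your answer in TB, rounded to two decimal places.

1.631 TiB × 1,099,511,627,776 bytes/TiB = 1,793,303,464,902.656 bytes
1 TB = 1,000,000,000,000 bytes
1,793,303,464,902.656 / 1,000,000,000,000 = 1.79 TB

1.79 TB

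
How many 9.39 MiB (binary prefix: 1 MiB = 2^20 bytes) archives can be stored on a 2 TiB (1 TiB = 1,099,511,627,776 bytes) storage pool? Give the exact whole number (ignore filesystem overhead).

Capacity: 2 TiB = 2,199,023,255,552 bytes
Per item: 9.39 MiB = 9,846,128.64 bytes
⌊2,199,023,255,552 / 9,846,128.64⌋ = 223,338

223,338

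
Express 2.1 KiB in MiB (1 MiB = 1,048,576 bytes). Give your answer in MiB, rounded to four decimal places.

2.1 KiB × 1,024 bytes/KiB = 2,150.4 bytes
1 MiB = 2^20 bytes = 1,048,576 bytes
2,150.4 / 1,048,576 = 0.0021 MiB

0.0021 MiB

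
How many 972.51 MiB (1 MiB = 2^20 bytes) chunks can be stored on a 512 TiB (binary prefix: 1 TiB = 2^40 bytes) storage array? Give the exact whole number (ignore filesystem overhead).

552,046

Capacity: 512 TiB = 562,949,953,421,312 bytes
Per item: 972.51 MiB = 1,019,750,645.76 bytes
⌊562,949,953,421,312 / 1,019,750,645.76⌋ = 552,046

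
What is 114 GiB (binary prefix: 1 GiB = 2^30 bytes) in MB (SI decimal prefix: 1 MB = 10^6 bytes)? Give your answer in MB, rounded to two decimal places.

114 GiB = 114 × 2^30 bytes = 122,406,567,936 bytes
1 MB = 1,000,000 bytes
122,406,567,936 / 1,000,000 = 122,406.57 MB

122,406.57 MB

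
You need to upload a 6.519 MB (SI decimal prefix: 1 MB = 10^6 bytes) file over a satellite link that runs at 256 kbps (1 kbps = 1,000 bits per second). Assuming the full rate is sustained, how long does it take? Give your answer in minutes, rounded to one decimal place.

6.519 MB = 6,519,000 bytes = 52,152,000 bits
256 kbps = 256,000 bits/s
time = 52,152,000 / 256,000 = 203.72 s
203.72 s / 60 = 3.4 minutes

3.4 minutes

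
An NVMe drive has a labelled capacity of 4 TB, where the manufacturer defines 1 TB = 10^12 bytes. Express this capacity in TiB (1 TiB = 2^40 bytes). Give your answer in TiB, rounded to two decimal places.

4 TB × 1,000,000,000,000 bytes/TB = 4,000,000,000,000 bytes
1 TiB = 1,099,511,627,776 bytes
4,000,000,000,000 / 1,099,511,627,776 = 3.64 TiB

3.64 TiB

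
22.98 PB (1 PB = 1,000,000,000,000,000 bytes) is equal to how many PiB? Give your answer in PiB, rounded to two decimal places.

22.98 PB = 22.98 × 10^15 bytes = 22,980,000,000,000,000 bytes
1 PiB = 2^50 bytes = 1,125,899,906,842,624 bytes
22,980,000,000,000,000 / 1,125,899,906,842,624 = 20.41 PiB

20.41 PiB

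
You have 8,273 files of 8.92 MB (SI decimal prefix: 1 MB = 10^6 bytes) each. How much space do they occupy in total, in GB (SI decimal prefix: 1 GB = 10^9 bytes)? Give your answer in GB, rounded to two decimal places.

Total = 8,273 × 8.92 MB = 73795.16 MB
= 73795.16 × 1,000,000 bytes = 73,795,160,000 bytes
1 GB = 1,000,000,000 bytes
73,795,160,000 / 1,000,000,000 = 73.80 GB

73.80 GB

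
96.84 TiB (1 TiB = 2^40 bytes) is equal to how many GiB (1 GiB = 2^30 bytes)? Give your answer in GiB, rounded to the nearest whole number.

96.84 TiB = 96.84 × 2^40 bytes = 106,476,706,033,827.84 bytes
1 GiB = 2^30 bytes = 1,073,741,824 bytes
106,476,706,033,827.84 / 1,073,741,824 = 99,164 GiB

99,164 GiB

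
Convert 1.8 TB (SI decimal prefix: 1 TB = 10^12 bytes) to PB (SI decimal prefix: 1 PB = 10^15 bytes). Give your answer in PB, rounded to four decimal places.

1.8 TB × 1,000,000,000,000 bytes/TB = 1,800,000,000,000 bytes
1 PB = 10^15 bytes = 1,000,000,000,000,000 bytes
1,800,000,000,000 / 1,000,000,000,000,000 = 0.0018 PB

0.0018 PB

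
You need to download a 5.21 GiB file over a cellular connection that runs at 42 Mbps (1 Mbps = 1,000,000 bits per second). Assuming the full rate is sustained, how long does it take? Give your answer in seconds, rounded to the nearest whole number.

5.21 GiB = 5,594,194,903.04 bytes = 44,753,559,224.32 bits
42 Mbps = 42,000,000 bits/s
time = 44,753,559,224.32 / 42,000,000 = 1,066 s

1,066 seconds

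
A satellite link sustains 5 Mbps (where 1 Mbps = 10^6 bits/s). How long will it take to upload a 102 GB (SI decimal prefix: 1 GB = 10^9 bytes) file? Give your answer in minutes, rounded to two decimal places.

102 GB = 102,000,000,000 bytes = 816,000,000,000 bits
5 Mbps = 5,000,000 bits/s
time = 816,000,000,000 / 5,000,000 = 163,200.000 s
163,200.000 s / 60 = 2,720.00 minutes

2,720.00 minutes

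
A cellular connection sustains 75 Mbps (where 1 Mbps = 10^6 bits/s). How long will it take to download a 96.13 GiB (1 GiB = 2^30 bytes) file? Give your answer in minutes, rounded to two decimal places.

96.13 GiB = 103,218,801,541.12 bytes = 825,750,412,328.96 bits
75 Mbps = 75,000,000 bits/s
time = 825,750,412,328.96 / 75,000,000 = 11,010.005 s
11,010.005 s / 60 = 183.50 minutes

183.50 minutes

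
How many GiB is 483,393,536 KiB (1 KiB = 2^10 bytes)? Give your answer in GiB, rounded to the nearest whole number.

461 GiB

483,393,536 KiB × 1,024 bytes/KiB = 494,994,980,864 bytes
1 GiB = 2^30 bytes = 1,073,741,824 bytes
494,994,980,864 / 1,073,741,824 = 461 GiB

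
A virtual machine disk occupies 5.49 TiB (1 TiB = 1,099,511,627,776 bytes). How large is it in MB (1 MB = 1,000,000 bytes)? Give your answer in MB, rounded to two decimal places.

6,036,318.84 MB

5.49 TiB = 5.49 × 2^40 bytes = 6,036,318,836,490.24 bytes
1 MB = 1,000,000 bytes
6,036,318,836,490.24 / 1,000,000 = 6,036,318.84 MB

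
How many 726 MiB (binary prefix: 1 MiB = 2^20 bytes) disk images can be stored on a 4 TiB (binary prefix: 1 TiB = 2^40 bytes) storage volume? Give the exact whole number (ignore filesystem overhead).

5,777

Capacity: 4 TiB = 4,398,046,511,104 bytes
Per item: 726 MiB = 761,266,176 bytes
⌊4,398,046,511,104 / 761,266,176⌋ = 5,777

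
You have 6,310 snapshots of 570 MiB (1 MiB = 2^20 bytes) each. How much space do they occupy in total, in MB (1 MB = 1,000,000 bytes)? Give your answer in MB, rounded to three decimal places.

Total = 6,310 × 570 MiB = 3,596,700 MiB
= 3,596,700 × 1,048,576 bytes = 3,771,413,299,200 bytes
1 MB = 1,000,000 bytes
3,771,413,299,200 / 1,000,000 = 3,771,413.299 MB

3,771,413.299 MB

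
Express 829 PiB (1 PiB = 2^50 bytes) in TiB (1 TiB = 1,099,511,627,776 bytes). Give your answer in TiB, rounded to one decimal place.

848,896.0 TiB

829 PiB = 829 × 2^50 bytes = 933,371,022,772,535,296 bytes
1 TiB = 2^40 bytes = 1,099,511,627,776 bytes
933,371,022,772,535,296 / 1,099,511,627,776 = 848,896.0 TiB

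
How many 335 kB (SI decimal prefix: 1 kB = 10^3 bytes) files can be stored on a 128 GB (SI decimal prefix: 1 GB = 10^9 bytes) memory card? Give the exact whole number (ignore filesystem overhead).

Capacity: 128 GB = 128,000,000,000 bytes
Per item: 335 kB = 335,000 bytes
⌊128,000,000,000 / 335,000⌋ = 382,089

382,089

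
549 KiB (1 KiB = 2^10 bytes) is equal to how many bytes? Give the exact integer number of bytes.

549 × 1,024 = 562,176 bytes

562,176 bytes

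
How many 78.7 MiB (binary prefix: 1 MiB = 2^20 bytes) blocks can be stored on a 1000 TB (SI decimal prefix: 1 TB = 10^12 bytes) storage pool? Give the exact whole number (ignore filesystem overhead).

12,117,843

Capacity: 1000 TB = 1,000,000,000,000,000 bytes
Per item: 78.7 MiB = 82,522,931.2 bytes
⌊1,000,000,000,000,000 / 82,522,931.2⌋ = 12,117,843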